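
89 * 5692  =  506588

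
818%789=29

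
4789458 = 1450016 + 3339442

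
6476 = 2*3238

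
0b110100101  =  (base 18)157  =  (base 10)421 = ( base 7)1141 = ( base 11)353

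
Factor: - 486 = -2^1*3^5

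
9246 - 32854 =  - 23608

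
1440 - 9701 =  - 8261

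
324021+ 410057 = 734078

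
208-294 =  - 86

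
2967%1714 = 1253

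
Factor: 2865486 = 2^1*3^1*13^1 * 17^1*2161^1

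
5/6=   5/6  =  0.83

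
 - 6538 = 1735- 8273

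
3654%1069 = 447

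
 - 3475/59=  - 3475/59=- 58.90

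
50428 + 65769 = 116197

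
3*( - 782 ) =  - 2346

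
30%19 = 11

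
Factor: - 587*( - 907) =587^1*907^1=532409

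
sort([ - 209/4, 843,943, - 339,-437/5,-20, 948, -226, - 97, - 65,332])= [ - 339, - 226,-97, - 437/5, - 65, -209/4, - 20,332, 843,943, 948]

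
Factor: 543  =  3^1 * 181^1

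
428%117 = 77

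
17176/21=817 + 19/21  =  817.90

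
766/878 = 383/439 = 0.87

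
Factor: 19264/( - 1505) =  - 2^6*5^ (-1) = - 64/5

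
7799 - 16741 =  - 8942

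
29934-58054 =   -  28120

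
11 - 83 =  - 72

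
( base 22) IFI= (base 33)8AI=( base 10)9060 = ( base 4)2031210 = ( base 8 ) 21544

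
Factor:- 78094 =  - 2^1*39047^1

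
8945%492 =89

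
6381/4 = 1595 + 1/4 = 1595.25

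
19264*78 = 1502592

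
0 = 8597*0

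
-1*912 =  - 912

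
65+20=85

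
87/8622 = 29/2874 = 0.01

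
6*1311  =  7866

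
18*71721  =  1290978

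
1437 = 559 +878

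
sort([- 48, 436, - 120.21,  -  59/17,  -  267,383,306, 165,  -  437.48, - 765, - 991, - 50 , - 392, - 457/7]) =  [ - 991, - 765,- 437.48,  -  392,  -  267 ,-120.21, - 457/7,-50 , - 48, -59/17,165, 306, 383, 436]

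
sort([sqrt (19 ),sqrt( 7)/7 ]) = [sqrt(7 )/7, sqrt( 19)]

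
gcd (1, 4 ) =1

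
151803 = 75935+75868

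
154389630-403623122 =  - 249233492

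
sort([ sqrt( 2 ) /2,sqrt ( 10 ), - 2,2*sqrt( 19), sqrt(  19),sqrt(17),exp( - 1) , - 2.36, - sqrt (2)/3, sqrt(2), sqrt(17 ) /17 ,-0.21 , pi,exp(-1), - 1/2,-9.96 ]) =[-9.96,  -  2.36, - 2 ,-1/2 , - sqrt( 2) /3, - 0.21, sqrt(17 )/17, exp( - 1), exp ( - 1), sqrt( 2 )/2 , sqrt(2) , pi,sqrt(10),sqrt( 17), sqrt(19), 2 *sqrt( 19)] 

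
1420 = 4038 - 2618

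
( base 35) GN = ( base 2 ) 1001000111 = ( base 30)jd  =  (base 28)KN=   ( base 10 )583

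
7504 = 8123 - 619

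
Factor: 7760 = 2^4*5^1 *97^1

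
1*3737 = 3737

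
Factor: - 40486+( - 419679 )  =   - 460165 = - 5^1*92033^1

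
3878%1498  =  882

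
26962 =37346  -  10384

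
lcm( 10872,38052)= 76104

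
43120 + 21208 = 64328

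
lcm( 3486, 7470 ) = 52290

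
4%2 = 0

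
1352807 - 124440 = 1228367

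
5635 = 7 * 805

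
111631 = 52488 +59143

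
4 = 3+1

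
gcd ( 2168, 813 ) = 271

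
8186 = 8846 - 660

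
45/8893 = 45/8893 = 0.01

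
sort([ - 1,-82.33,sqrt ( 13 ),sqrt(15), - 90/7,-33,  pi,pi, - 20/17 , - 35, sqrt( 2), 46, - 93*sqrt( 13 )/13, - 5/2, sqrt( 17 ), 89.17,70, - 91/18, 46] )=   [- 82.33, - 35,- 33,-93 * sqrt(13 )/13, - 90/7,  -  91/18, - 5/2, - 20/17, - 1,sqrt( 2 ) , pi, pi,sqrt ( 13 ), sqrt ( 15) , sqrt(17),46, 46,70,89.17 ]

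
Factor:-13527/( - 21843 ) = 501/809 = 3^1*167^1*809^( - 1)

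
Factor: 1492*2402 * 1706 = 6113935504 = 2^4*373^1*853^1 *1201^1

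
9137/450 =9137/450 = 20.30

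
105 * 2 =210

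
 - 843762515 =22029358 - 865791873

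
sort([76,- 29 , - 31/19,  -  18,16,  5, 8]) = [ - 29,- 18, - 31/19,  5,  8, 16,76 ]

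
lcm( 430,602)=3010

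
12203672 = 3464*3523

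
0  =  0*600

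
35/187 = 35/187 = 0.19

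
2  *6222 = 12444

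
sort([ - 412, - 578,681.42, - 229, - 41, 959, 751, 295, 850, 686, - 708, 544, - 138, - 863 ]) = [ - 863, - 708,-578 , - 412,-229, - 138, - 41, 295,544,681.42, 686, 751, 850, 959] 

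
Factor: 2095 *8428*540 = 2^4*3^3*5^2*7^2 * 43^1 * 419^1= 9534596400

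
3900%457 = 244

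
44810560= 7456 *6010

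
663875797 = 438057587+225818210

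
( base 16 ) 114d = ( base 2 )1000101001101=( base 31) 4ir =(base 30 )4rj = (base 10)4429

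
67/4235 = 67/4235 = 0.02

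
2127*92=195684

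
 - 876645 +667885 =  - 208760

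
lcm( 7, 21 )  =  21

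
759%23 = 0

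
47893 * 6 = 287358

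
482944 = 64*7546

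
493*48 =23664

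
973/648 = 973/648 = 1.50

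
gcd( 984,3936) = 984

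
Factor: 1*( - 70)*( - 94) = 2^2*5^1*7^1 * 47^1 =6580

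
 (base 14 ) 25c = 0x1da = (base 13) 2a6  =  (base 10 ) 474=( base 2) 111011010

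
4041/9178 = 4041/9178 = 0.44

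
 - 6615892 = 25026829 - 31642721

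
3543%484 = 155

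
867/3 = 289= 289.00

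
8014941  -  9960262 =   -  1945321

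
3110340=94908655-91798315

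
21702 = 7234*3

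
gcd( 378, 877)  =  1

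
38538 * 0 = 0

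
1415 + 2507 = 3922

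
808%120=88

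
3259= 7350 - 4091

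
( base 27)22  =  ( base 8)70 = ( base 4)320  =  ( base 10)56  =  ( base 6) 132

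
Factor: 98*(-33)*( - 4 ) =2^3* 3^1 * 7^2*11^1 = 12936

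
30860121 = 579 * 53299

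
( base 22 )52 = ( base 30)3m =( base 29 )3P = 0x70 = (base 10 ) 112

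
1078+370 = 1448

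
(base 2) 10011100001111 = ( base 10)9999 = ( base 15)2e69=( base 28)CL3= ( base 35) 85O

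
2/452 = 1/226= 0.00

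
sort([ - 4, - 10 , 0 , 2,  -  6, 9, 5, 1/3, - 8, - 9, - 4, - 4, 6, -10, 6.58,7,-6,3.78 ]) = [ - 10,  -  10, - 9, - 8, - 6,- 6, - 4, - 4, - 4, 0, 1/3, 2, 3.78 , 5 , 6, 6.58,7 , 9]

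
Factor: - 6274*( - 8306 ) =52111844 = 2^2*3137^1 * 4153^1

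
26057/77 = 26057/77  =  338.40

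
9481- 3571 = 5910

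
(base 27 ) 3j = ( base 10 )100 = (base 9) 121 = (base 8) 144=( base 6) 244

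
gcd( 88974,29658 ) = 29658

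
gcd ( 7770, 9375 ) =15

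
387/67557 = 129/22519 =0.01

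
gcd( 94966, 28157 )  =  1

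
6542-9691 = - 3149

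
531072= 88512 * 6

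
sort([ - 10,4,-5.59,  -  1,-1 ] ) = [ - 10, - 5.59, - 1, - 1,4]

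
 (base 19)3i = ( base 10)75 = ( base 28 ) 2j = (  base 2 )1001011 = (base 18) 43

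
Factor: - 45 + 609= 564 = 2^2 * 3^1*47^1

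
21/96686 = 21/96686 = 0.00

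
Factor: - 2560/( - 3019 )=2^9*5^1  *3019^ (- 1) 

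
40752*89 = 3626928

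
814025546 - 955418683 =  - 141393137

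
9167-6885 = 2282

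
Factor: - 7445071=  - 389^1*19139^1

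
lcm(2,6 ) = 6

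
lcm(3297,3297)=3297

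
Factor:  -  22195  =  -5^1 * 23^1 * 193^1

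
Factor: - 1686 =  - 2^1*3^1*281^1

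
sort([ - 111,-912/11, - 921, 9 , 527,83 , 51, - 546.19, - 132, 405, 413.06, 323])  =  [-921,  -  546.19,-132, - 111, - 912/11, 9, 51, 83,323, 405, 413.06,527]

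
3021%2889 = 132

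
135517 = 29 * 4673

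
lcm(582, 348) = 33756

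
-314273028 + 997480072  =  683207044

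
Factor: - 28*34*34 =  - 32368 = -  2^4*7^1*17^2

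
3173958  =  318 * 9981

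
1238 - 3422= - 2184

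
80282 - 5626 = 74656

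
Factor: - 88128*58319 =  - 2^6 * 3^4*17^1*29^1*2011^1  =  - 5139536832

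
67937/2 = 67937/2 = 33968.50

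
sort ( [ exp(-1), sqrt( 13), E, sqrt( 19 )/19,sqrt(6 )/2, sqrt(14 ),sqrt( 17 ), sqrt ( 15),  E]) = [sqrt (19) /19, exp(-1 ),sqrt(6)/2,E, E, sqrt(13), sqrt(14) , sqrt(15), sqrt( 17 )]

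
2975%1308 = 359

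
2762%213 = 206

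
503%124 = 7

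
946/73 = 946/73 =12.96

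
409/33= 12+13/33  =  12.39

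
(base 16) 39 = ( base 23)2b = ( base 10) 57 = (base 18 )33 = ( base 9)63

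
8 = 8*1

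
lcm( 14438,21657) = 43314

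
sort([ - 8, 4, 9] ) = [ - 8,4,9 ] 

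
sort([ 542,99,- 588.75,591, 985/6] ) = [ - 588.75, 99,985/6,542 , 591]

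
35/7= 5 = 5.00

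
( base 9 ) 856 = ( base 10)699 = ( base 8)1273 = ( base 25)12o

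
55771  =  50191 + 5580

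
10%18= 10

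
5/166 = 5/166 = 0.03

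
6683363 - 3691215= 2992148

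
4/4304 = 1/1076 = 0.00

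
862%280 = 22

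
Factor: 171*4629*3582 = 2835364338 = 2^1*3^5  *19^1*199^1 * 1543^1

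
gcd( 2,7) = 1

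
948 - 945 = 3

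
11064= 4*2766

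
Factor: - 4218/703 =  - 6=- 2^1  *3^1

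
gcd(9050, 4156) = 2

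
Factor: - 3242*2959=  - 2^1*11^1*269^1 *1621^1 = - 9593078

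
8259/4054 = 2+151/4054 = 2.04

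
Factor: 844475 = 5^2*17^1 * 1987^1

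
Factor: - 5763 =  -3^1*17^1*113^1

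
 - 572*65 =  - 37180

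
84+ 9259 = 9343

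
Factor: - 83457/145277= - 3^3*47^( - 1) = - 27/47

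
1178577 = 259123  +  919454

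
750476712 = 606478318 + 143998394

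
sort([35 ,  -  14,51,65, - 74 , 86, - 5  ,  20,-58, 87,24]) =[-74, - 58, - 14, - 5,20, 24, 35,  51, 65, 86, 87 ] 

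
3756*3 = 11268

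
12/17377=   12/17377 = 0.00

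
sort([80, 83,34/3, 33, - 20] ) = [ - 20 , 34/3,33, 80, 83]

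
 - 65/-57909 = 65/57909 = 0.00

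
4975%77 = 47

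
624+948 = 1572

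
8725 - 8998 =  - 273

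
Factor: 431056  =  2^4*29^1 *929^1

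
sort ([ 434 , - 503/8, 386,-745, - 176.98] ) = [-745,  -  176.98 ,-503/8,386, 434]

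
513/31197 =171/10399 = 0.02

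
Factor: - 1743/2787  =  -581/929 = - 7^1*83^1 * 929^(  -  1 )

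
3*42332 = 126996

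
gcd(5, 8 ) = 1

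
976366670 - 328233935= 648132735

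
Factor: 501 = 3^1*167^1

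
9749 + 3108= 12857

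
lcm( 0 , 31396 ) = 0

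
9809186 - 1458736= 8350450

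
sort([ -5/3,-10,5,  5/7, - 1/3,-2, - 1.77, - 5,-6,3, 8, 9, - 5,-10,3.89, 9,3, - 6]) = [ - 10,-10,-6, - 6 , - 5,-5, - 2,-1.77,-5/3,-1/3,5/7, 3,3,3.89,5,8, 9,9] 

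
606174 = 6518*93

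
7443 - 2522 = 4921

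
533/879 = 533/879=0.61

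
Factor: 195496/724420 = 48874/181105 = 2^1*5^(-1 )*7^1*29^( - 1 )*1249^( - 1 )*  3491^1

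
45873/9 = 5097 =5097.00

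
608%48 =32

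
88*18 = 1584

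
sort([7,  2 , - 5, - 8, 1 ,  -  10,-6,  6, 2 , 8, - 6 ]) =[-10,-8, - 6, - 6, - 5, 1, 2,2, 6 , 7 , 8]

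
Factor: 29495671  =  29495671^1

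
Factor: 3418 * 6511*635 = 2^1*5^1*17^1*127^1 * 383^1*1709^1= 14131669730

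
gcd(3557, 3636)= 1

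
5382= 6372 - 990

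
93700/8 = 11712+1/2 = 11712.50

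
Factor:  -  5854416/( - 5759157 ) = 1951472/1919719 = 2^4*121967^1*1919719^ (  -  1) 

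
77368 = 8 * 9671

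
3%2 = 1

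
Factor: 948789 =3^2*47^1*2243^1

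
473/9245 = 11/215 = 0.05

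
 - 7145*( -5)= 35725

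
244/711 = 244/711 = 0.34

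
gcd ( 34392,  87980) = 4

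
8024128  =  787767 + 7236361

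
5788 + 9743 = 15531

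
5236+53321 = 58557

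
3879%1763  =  353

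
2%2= 0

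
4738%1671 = 1396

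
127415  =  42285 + 85130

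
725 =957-232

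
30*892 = 26760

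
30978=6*5163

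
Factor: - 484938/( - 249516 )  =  2^ ( - 1)*239^( - 1)*929^1  =  929/478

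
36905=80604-43699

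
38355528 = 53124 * 722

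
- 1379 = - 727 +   -  652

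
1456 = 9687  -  8231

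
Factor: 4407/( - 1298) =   -  2^(  -  1)*3^1 * 11^( - 1 )*13^1 * 59^( - 1 )  *  113^1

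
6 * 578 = 3468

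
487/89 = 5+42/89 = 5.47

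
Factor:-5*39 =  - 3^1*5^1*13^1 = - 195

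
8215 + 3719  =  11934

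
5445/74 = 5445/74 = 73.58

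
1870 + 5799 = 7669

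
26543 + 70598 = 97141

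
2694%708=570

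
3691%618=601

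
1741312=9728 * 179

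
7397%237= 50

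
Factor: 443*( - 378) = -167454 = - 2^1*3^3 *7^1*443^1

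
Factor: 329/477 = 3^( - 2)*7^1*47^1*53^( - 1 ) 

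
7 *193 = 1351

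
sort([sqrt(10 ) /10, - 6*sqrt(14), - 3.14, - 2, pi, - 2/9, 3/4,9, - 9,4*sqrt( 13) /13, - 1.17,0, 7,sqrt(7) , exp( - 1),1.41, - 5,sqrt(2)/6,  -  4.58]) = [ - 6*sqrt( 14), - 9, - 5, - 4.58,-3.14, - 2 , - 1.17,-2/9, 0,sqrt(2 ) /6, sqrt(10 )/10,exp(-1),3/4,4*sqrt( 13)/13, 1.41,sqrt (7 ), pi,7 , 9 ] 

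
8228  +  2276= 10504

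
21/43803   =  7/14601 = 0.00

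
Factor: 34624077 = 3^1*1783^1*6473^1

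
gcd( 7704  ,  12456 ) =72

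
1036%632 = 404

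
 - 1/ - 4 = 1/4 = 0.25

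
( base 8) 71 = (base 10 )57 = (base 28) 21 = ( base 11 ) 52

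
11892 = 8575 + 3317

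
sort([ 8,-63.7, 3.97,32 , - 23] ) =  [-63.7,  -  23 , 3.97, 8,32]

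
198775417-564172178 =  - 365396761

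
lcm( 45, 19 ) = 855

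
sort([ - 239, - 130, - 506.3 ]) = [ - 506.3, - 239, - 130 ]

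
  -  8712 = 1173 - 9885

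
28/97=28/97 = 0.29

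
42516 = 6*7086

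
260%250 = 10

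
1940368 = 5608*346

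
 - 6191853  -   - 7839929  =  1648076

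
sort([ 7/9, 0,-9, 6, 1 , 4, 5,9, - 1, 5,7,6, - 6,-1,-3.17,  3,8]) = [  -  9,-6, - 3.17,-1,-1, 0,  7/9, 1, 3, 4, 5, 5, 6, 6, 7,8, 9] 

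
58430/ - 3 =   -  58430/3 = - 19476.67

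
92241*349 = 32192109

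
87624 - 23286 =64338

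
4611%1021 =527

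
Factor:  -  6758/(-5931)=2^1*3^( - 2 )*31^1*109^1*659^( - 1)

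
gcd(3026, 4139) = 1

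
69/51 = 23/17 =1.35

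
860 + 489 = 1349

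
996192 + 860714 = 1856906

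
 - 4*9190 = - 36760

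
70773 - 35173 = 35600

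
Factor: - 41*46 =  -2^1*23^1*41^1=- 1886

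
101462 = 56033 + 45429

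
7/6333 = 7/6333 = 0.00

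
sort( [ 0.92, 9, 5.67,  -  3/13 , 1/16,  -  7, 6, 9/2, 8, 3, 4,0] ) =[  -  7,  -  3/13, 0,1/16, 0.92,3,  4,9/2, 5.67,6,8  ,  9]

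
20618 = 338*61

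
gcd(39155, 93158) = 1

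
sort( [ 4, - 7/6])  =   [ - 7/6,4]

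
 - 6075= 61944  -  68019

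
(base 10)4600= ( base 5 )121400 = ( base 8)10770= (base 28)5O8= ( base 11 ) 3502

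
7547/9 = 838+ 5/9 = 838.56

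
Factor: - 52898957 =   -  52898957^1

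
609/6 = 203/2 = 101.50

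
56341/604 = 56341/604 = 93.28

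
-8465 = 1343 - 9808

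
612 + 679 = 1291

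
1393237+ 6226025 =7619262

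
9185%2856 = 617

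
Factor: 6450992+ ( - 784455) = 59^1*96043^1 = 5666537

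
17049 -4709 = 12340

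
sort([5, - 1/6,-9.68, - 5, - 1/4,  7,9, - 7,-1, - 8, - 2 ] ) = [ - 9.68, - 8,  -  7, - 5,-2, - 1,-1/4, - 1/6,5, 7,9 ] 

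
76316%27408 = 21500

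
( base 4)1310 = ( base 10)116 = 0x74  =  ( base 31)3n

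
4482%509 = 410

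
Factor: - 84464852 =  - 2^2 * 21116213^1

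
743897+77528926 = 78272823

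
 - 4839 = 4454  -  9293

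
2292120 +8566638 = 10858758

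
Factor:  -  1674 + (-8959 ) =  -7^3*31^1 = -10633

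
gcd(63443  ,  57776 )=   1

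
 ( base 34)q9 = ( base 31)sp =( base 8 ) 1575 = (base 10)893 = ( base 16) 37d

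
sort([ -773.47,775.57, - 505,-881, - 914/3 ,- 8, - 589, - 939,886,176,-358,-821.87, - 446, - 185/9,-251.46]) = [ - 939, - 881, -821.87 , - 773.47, - 589, - 505, - 446, - 358, - 914/3, - 251.46,-185/9, - 8 , 176, 775.57,886 ]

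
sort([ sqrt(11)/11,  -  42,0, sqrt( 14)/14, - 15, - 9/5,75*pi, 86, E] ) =[ - 42 ,-15,-9/5,0, sqrt( 14)/14 , sqrt(11 )/11, E,86,75*pi]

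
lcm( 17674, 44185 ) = 88370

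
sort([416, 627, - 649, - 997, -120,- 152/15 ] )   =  [ - 997,-649,  -  120, - 152/15, 416,627] 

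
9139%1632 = 979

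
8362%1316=466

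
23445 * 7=164115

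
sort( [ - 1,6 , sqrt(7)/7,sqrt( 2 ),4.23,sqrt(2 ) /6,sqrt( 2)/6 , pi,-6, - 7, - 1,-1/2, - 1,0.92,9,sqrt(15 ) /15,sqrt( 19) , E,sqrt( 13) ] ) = [-7, - 6,- 1,-1, - 1,-1/2, sqrt( 2 ) /6,  sqrt( 2 ) /6,sqrt( 15 ) /15, sqrt( 7)/7,0.92,sqrt( 2 ), E,pi , sqrt (13),4.23,sqrt( 19 ), 6,9]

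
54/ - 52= - 27/26=- 1.04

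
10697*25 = 267425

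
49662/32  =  24831/16= 1551.94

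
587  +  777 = 1364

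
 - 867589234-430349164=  - 1297938398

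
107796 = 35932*3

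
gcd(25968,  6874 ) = 2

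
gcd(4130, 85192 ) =2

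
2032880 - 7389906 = -5357026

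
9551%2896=863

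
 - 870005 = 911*(  -  955)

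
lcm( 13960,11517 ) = 460680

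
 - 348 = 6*( -58 ) 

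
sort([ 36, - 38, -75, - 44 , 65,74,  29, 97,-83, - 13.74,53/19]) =[ - 83,-75 , - 44, - 38, - 13.74,53/19,29,36,65, 74,97] 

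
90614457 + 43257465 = 133871922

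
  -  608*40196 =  - 24439168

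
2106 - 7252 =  - 5146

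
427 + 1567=1994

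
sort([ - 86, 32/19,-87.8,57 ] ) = [ - 87.8,-86, 32/19, 57 ]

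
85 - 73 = 12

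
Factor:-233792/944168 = -29224/118021 = -2^3*13^1*107^( - 1) * 281^1*1103^(  -  1)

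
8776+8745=17521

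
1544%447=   203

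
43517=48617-5100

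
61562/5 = 12312 + 2/5 = 12312.40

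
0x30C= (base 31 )p5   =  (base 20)1j0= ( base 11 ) 64A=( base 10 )780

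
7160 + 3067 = 10227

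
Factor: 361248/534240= 3^( - 1) * 5^(  -  1)*7^(-1 )*71^1= 71/105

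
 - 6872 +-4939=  - 11811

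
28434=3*9478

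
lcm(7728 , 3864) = 7728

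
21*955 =20055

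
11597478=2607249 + 8990229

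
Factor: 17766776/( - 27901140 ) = -2^1*3^(-1 )*5^( - 1 )*41^1*54167^1*465019^(  -  1 ) = - 4441694/6975285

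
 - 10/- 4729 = 10/4729 = 0.00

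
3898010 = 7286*535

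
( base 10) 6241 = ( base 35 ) 53b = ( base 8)14141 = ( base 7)24124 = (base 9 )8504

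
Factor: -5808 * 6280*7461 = -272134304640 = -2^7*3^3*5^1*11^2*157^1*829^1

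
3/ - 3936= - 1/1312= -0.00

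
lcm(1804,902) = 1804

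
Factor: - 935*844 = - 789140=- 2^2*5^1 * 11^1*17^1*211^1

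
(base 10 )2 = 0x2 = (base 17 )2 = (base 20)2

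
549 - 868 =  - 319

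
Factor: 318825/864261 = 5^2 *13^1 * 881^( - 1)  =  325/881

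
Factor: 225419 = 173^1 * 1303^1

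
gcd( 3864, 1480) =8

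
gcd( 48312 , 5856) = 1464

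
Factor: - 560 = -2^4 *5^1*7^1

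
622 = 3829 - 3207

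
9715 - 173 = 9542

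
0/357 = 0 = 0.00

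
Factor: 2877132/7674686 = 1438566/3837343=2^1*3^1*19^1* 23^( - 1)*12619^1*166841^(-1 )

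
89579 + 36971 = 126550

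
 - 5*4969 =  - 24845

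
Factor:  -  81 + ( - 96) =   -  3^1*59^1 = -177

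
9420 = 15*628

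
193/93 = 2 + 7/93 = 2.08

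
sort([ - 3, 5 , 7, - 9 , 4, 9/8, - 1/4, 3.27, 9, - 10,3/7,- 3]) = [-10 ,-9  ,  -  3, - 3, - 1/4,3/7, 9/8, 3.27, 4, 5, 7, 9]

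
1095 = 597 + 498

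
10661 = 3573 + 7088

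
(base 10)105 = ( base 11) 96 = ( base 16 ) 69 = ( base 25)45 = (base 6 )253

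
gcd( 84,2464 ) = 28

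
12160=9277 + 2883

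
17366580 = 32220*539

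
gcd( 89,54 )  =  1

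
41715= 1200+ 40515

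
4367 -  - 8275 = 12642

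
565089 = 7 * 80727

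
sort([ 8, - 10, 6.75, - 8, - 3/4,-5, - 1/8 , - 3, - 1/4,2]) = [ - 10,-8, - 5, - 3,  -  3/4, - 1/4, - 1/8, 2, 6.75,  8]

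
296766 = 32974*9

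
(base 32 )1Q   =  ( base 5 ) 213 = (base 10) 58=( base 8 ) 72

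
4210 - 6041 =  - 1831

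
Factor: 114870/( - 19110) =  - 547/91=- 7^(-1)*13^( - 1)*547^1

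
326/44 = 7 + 9/22  =  7.41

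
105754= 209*506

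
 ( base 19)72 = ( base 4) 2013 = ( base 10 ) 135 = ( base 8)207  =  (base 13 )a5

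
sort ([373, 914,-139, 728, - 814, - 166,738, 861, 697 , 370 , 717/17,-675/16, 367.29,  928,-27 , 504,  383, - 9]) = [ - 814,- 166, - 139,-675/16, - 27 , - 9,  717/17,367.29, 370, 373, 383,  504, 697, 728, 738  ,  861, 914,928]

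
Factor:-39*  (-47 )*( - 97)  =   - 3^1*13^1*47^1*97^1 = -177801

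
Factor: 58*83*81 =2^1*3^4 * 29^1*83^1 = 389934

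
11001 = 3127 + 7874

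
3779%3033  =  746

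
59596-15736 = 43860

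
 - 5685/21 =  - 271 + 2/7 = - 270.71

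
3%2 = 1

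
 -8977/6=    - 1497 +5/6  =  - 1496.17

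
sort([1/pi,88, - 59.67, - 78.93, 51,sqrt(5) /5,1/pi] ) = [  -  78.93 , - 59.67, 1/pi, 1/pi , sqrt(5) /5,51,88] 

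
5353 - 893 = 4460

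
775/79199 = 775/79199 = 0.01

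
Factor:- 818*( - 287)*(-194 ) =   -  45544604=-  2^2*7^1 * 41^1 * 97^1*409^1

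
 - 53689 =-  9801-43888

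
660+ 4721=5381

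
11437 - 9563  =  1874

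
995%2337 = 995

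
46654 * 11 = 513194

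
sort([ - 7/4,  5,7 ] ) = [- 7/4,5, 7]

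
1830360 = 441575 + 1388785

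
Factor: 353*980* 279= 2^2*3^2*5^1*7^2*31^1*353^1 = 96517260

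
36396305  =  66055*551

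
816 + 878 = 1694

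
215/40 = 5 + 3/8 = 5.38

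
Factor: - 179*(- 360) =64440= 2^3*3^2*5^1*179^1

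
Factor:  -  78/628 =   -  39/314 = - 2^(-1)*3^1*13^1*157^( - 1)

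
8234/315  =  8234/315 =26.14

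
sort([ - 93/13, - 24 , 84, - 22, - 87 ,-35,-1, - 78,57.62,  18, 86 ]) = [ - 87, - 78, - 35,-24, - 22, - 93/13 ,-1,18 , 57.62, 84,86 ] 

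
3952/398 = 9 + 185/199= 9.93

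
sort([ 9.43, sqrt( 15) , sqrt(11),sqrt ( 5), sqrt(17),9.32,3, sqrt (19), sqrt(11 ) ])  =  [ sqrt( 5 ),3, sqrt(11),sqrt( 11 ), sqrt( 15), sqrt(17),  sqrt( 19),9.32,9.43]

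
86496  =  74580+11916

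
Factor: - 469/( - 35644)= 1/76 = 2^( - 2) * 19^(  -  1)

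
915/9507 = 305/3169=0.10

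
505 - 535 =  - 30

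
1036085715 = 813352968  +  222732747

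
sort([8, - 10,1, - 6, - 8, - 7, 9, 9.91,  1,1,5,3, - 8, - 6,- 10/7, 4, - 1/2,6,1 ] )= [ - 10,-8, - 8, - 7, - 6, - 6, - 10/7, - 1/2,1,1,1,  1,3, 4, 5 , 6  ,  8, 9,9.91 ]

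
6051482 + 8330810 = 14382292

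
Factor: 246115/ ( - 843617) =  - 5^1*23^( - 1 )*43^( - 1)*853^( - 1)*49223^1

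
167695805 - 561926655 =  - 394230850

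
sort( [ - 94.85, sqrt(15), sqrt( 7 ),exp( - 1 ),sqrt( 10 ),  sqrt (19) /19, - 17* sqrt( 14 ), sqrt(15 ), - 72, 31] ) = [ - 94.85, - 72,-17*sqrt(14 ),sqrt( 19) /19, exp( - 1 ),sqrt( 7 ),sqrt ( 10)  ,  sqrt (15),sqrt(15 ),31]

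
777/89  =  8 + 65/89 = 8.73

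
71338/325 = 219 + 163/325 = 219.50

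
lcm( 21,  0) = 0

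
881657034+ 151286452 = 1032943486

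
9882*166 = 1640412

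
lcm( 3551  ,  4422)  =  234366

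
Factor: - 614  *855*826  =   - 2^2 * 3^2 * 5^1*7^1*19^1*59^1*307^1=- 433625220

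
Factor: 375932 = 2^2*93983^1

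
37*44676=1653012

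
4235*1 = 4235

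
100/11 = 100/11 = 9.09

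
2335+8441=10776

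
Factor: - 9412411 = - 41^1  *173^1*1327^1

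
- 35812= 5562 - 41374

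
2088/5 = 417 + 3/5 = 417.60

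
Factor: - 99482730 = -2^1*3^1 *5^1*809^1*4099^1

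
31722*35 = 1110270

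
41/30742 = 41/30742 = 0.00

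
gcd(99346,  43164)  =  2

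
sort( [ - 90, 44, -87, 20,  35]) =[ - 90 , - 87, 20,35,  44 ] 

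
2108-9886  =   - 7778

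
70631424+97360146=167991570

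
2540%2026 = 514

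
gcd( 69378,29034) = 6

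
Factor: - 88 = -2^3*11^1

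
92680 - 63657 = 29023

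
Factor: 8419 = 8419^1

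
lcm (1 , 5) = 5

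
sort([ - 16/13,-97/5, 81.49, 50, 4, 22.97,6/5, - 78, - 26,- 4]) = [-78,  -  26, - 97/5,-4, - 16/13,6/5,4, 22.97,50,81.49]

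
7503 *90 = 675270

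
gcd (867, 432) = 3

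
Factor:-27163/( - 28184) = 2^( - 3)*13^ (-1)*23^1*271^( - 1)*1181^1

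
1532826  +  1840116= 3372942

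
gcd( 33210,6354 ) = 18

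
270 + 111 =381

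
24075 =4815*5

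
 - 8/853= - 8/853 = - 0.01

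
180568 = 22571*8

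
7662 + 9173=16835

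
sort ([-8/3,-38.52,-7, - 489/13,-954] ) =[-954,  -  38.52,-489/13, - 7, - 8/3]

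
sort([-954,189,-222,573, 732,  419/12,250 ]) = [-954, - 222,419/12,189, 250 , 573,732]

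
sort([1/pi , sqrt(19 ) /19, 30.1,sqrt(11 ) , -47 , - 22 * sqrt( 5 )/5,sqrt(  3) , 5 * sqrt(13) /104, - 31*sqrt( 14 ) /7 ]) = [ - 47, - 31*sqrt( 14) /7, - 22* sqrt( 5) /5,5*sqrt(13)/104 , sqrt( 19 ) /19 , 1/pi,sqrt( 3 ),sqrt( 11),30.1]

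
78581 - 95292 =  - 16711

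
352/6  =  176/3  =  58.67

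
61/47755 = 61/47755 = 0.00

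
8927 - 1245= 7682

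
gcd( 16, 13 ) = 1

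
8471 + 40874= 49345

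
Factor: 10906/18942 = 3^ (-1) * 11^( - 1)*19^1 = 19/33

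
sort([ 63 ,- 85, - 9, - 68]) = [ - 85 , - 68, - 9,63]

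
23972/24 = 5993/6  =  998.83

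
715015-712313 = 2702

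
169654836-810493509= - 640838673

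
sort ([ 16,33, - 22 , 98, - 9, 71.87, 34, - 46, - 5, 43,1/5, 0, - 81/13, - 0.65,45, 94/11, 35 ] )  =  [ - 46,-22,-9,  -  81/13, - 5, - 0.65 , 0,  1/5,94/11 , 16, 33  ,  34 , 35,43, 45,71.87 , 98 ] 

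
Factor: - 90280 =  - 2^3*5^1*37^1*61^1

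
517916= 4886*106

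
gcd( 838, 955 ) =1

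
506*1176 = 595056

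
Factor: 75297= 3^1*19^1*1321^1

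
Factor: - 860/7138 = - 2^1*5^1*83^ (-1 ) = - 10/83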